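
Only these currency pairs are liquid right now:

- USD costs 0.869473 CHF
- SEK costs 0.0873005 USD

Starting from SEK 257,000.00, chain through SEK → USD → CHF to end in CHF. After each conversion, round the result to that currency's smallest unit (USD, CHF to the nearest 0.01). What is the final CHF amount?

SEK 257,000.00 × 0.0873005 = USD 22,436.23
USD 22,436.23 × 0.869473 = CHF 19,507.70

CHF 19,507.70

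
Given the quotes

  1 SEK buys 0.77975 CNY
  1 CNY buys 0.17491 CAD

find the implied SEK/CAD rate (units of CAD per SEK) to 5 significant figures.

SEK/CAD = 0.13639

1 SEK × 0.77975 = 0.77975 CNY
0.77975 CNY × 0.17491 = 0.136386 CAD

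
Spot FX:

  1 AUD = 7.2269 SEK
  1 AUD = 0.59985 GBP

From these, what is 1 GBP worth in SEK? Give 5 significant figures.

1 GBP ÷ 0.59985 = 1.66708 AUD
1.66708 AUD × 7.2269 = 12.0478 SEK

GBP/SEK = 12.048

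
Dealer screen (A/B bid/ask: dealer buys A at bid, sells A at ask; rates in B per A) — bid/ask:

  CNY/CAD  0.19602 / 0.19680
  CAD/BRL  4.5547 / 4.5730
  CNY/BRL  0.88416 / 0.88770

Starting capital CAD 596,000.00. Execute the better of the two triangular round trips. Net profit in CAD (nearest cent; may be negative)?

Net profit: CAD 3,432.38

Best loop CAD → BRL → CNY → CAD:
CAD 596,000.00 × 4.5547 (sell CAD at bid) = BRL 2,714,601.20
BRL 2,714,601.20 ÷ 0.88770 (buy CNY at ask) = CNY 3,058,016.45
CNY 3,058,016.45 × 0.19602 (sell CNY at bid) = CAD 599,432.38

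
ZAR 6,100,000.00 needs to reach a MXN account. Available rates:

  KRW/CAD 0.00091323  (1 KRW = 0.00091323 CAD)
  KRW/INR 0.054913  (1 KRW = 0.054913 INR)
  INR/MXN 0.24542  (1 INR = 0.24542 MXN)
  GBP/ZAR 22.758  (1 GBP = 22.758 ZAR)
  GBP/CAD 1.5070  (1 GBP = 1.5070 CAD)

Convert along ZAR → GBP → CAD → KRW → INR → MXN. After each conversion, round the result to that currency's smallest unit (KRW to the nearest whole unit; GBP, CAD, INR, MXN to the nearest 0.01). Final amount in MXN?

ZAR 6,100,000.00 ÷ 22.758 = GBP 268,037.61
GBP 268,037.61 × 1.5070 = CAD 403,932.68
CAD 403,932.68 ÷ 0.00091323 = KRW 442,312,101
KRW 442,312,101 × 0.054913 = INR 24,288,684.40
INR 24,288,684.40 × 0.24542 = MXN 5,960,928.93

MXN 5,960,928.93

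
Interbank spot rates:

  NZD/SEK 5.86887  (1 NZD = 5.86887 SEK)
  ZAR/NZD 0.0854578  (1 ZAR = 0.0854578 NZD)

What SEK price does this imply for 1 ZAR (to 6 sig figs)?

ZAR/SEK = 0.501541

1 ZAR × 0.0854578 = 0.0854578 NZD
0.0854578 NZD × 5.86887 = 0.501541 SEK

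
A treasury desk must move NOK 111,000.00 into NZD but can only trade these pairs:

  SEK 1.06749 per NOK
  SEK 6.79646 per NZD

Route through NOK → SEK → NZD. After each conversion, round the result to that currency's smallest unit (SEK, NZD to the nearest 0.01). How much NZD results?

NOK 111,000.00 × 1.06749 = SEK 118,491.39
SEK 118,491.39 ÷ 6.79646 = NZD 17,434.28

NZD 17,434.28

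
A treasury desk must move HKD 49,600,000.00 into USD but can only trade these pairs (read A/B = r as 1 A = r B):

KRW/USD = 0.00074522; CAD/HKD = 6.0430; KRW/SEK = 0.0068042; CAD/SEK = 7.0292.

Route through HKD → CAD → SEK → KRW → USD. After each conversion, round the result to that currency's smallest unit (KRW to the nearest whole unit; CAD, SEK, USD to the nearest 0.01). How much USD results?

USD 6,318,913.55

HKD 49,600,000.00 ÷ 6.0430 = CAD 8,207,843.79
CAD 8,207,843.79 × 7.0292 = SEK 57,694,575.57
SEK 57,694,575.57 ÷ 0.0068042 = KRW 8,479,259,218
KRW 8,479,259,218 × 0.00074522 = USD 6,318,913.55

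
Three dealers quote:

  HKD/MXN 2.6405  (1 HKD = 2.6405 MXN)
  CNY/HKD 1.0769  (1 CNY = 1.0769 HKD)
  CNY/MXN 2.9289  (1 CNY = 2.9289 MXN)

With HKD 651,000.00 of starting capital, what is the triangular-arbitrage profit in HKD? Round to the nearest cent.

Profitable loop is HKD → CNY → MXN → HKD:
HKD 651,000.00 ÷ 1.0769 = CNY 604,512.95
CNY 604,512.95 × 2.9289 = MXN 1,770,557.99
MXN 1,770,557.99 ÷ 2.6405 = HKD 670,538.91
Profit = HKD 670,538.91 − HKD 651,000.00

Profit: HKD 19,538.91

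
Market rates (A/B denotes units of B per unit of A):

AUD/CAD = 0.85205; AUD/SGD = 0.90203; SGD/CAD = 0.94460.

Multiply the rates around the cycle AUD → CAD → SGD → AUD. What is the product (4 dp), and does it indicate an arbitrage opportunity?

Around AUD → CAD → SGD → AUD: 1 × 0.85205 ÷ 0.94460 ÷ 0.90203 = 0.999991
Product ≈ 1 (deviation 0.001%, within rounding noise).

1.0000 (no arbitrage)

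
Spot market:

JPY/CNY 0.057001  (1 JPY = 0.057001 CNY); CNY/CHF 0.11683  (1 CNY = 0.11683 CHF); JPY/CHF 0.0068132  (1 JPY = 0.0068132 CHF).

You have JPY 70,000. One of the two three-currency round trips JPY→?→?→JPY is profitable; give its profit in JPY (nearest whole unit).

Profit: JPY 1,616

Profitable loop is JPY → CHF → CNY → JPY:
JPY 70,000 × 0.0068132 = CHF 476.92
CHF 476.92 ÷ 0.11683 = CNY 4,082.20
CNY 4,082.20 ÷ 0.057001 = JPY 71,616
Profit = JPY 71,616 − JPY 70,000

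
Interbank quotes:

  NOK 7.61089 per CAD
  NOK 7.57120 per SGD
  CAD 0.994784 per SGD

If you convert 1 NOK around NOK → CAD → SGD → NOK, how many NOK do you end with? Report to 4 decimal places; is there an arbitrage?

Around NOK → CAD → SGD → NOK: 1 ÷ 7.61089 ÷ 0.994784 × 7.57120 = 1.000001
Product ≈ 1 (deviation 0.000%, within rounding noise).

1.0000 (no arbitrage)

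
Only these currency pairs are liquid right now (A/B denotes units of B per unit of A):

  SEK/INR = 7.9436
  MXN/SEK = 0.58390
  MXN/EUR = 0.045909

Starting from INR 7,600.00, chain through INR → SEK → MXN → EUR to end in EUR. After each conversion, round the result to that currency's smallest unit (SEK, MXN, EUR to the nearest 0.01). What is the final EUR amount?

EUR 75.22

INR 7,600.00 ÷ 7.9436 = SEK 956.75
SEK 956.75 ÷ 0.58390 = MXN 1,638.55
MXN 1,638.55 × 0.045909 = EUR 75.22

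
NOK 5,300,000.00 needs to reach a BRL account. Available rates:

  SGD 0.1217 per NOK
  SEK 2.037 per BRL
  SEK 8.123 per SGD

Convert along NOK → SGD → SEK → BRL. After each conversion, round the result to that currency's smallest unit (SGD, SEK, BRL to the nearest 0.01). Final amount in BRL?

NOK 5,300,000.00 × 0.1217 = SGD 645,010.00
SGD 645,010.00 × 8.123 = SEK 5,239,416.23
SEK 5,239,416.23 ÷ 2.037 = BRL 2,572,123.82

BRL 2,572,123.82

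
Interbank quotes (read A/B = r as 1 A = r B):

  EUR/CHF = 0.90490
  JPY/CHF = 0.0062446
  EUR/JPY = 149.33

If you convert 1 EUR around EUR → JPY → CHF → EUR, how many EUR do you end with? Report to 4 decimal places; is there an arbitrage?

1.0305 (arbitrage exists)

Around EUR → JPY → CHF → EUR: 1 × 149.33 × 0.0062446 ÷ 0.90490 = 1.030507
Product > 1; profitable direction is EUR → JPY → CHF → EUR.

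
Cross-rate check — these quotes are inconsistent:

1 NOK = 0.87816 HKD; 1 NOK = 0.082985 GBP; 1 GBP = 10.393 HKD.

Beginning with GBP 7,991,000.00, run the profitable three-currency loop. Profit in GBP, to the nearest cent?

Profit: GBP 145,436.82

Profitable loop is GBP → NOK → HKD → GBP:
GBP 7,991,000.00 ÷ 0.082985 = NOK 96,294,511.06
NOK 96,294,511.06 × 0.87816 = HKD 84,561,987.83
HKD 84,561,987.83 ÷ 10.393 = GBP 8,136,436.82
Profit = GBP 8,136,436.82 − GBP 7,991,000.00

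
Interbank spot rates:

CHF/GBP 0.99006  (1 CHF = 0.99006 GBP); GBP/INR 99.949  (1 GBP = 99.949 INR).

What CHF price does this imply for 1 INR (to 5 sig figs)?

INR/CHF = 0.010106

1 INR ÷ 99.949 = 0.0100051 GBP
0.0100051 GBP ÷ 0.99006 = 0.0101056 CHF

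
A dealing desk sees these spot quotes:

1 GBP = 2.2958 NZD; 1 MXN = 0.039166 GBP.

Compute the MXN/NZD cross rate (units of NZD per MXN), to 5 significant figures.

1 MXN × 0.039166 = 0.039166 GBP
0.039166 GBP × 2.2958 = 0.0899173 NZD

MXN/NZD = 0.089917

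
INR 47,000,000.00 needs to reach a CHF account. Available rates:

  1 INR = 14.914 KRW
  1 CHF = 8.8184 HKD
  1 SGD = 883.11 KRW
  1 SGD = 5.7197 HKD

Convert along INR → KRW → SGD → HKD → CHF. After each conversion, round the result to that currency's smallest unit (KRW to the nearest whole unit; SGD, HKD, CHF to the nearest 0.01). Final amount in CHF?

INR 47,000,000.00 × 14.914 = KRW 700,958,000
KRW 700,958,000 ÷ 883.11 = SGD 793,738.04
SGD 793,738.04 × 5.7197 = HKD 4,539,943.47
HKD 4,539,943.47 ÷ 8.8184 = CHF 514,826.21

CHF 514,826.21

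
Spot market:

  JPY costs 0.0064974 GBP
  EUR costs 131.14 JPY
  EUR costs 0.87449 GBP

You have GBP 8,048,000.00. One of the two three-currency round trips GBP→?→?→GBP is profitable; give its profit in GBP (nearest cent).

Profitable loop is GBP → JPY → EUR → GBP:
GBP 8,048,000.00 ÷ 0.0064974 = JPY 1,238,649,306
JPY 1,238,649,306 ÷ 131.14 = EUR 9,445,244.06
EUR 9,445,244.06 × 0.87449 = GBP 8,259,771.48
Profit = GBP 8,259,771.48 − GBP 8,048,000.00

Profit: GBP 211,771.48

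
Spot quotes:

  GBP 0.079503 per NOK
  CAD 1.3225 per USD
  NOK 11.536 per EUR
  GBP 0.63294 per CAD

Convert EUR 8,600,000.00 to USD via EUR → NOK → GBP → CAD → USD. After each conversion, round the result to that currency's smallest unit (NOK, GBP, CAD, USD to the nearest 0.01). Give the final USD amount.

EUR 8,600,000.00 × 11.536 = NOK 99,209,600.00
NOK 99,209,600.00 × 0.079503 = GBP 7,887,460.83
GBP 7,887,460.83 ÷ 0.63294 = CAD 12,461,624.85
CAD 12,461,624.85 ÷ 1.3225 = USD 9,422,778.71

USD 9,422,778.71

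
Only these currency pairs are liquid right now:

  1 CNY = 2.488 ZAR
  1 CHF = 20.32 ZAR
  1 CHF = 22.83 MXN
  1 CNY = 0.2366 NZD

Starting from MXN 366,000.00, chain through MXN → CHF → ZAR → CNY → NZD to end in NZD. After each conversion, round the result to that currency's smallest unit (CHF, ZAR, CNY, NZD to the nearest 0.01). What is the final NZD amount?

NZD 30,978.71

MXN 366,000.00 ÷ 22.83 = CHF 16,031.54
CHF 16,031.54 × 20.32 = ZAR 325,760.89
ZAR 325,760.89 ÷ 2.488 = CNY 130,932.83
CNY 130,932.83 × 0.2366 = NZD 30,978.71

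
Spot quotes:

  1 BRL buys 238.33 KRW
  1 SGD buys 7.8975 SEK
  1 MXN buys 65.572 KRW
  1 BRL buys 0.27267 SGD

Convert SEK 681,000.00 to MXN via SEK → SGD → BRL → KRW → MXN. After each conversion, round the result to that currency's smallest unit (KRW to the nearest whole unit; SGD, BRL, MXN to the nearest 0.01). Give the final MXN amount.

SEK 681,000.00 ÷ 7.8975 = SGD 86,229.82
SGD 86,229.82 ÷ 0.27267 = BRL 316,242.42
BRL 316,242.42 × 238.33 = KRW 75,370,056
KRW 75,370,056 ÷ 65.572 = MXN 1,149,424.39

MXN 1,149,424.39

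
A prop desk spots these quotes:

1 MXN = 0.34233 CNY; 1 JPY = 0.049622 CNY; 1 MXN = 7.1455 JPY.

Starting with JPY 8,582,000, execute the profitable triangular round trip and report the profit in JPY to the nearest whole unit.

Profitable loop is JPY → CNY → MXN → JPY:
JPY 8,582,000 × 0.049622 = CNY 425,856.00
CNY 425,856.00 ÷ 0.34233 = MXN 1,243,992.65
MXN 1,243,992.65 × 7.1455 = JPY 8,888,949
Profit = JPY 8,888,949 − JPY 8,582,000

Profit: JPY 306,949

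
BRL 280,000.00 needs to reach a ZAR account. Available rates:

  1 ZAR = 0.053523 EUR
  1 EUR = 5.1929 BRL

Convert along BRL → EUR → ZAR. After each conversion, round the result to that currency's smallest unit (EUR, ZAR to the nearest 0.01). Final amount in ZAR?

BRL 280,000.00 ÷ 5.1929 = EUR 53,919.78
EUR 53,919.78 ÷ 0.053523 = ZAR 1,007,413.26

ZAR 1,007,413.26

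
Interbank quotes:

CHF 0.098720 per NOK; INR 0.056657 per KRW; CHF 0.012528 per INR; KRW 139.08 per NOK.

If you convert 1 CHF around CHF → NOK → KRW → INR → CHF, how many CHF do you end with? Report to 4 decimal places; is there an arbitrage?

Around CHF → NOK → KRW → INR → CHF: 1 ÷ 0.098720 × 139.08 × 0.056657 × 0.012528 = 0.999988
Product ≈ 1 (deviation 0.001%, within rounding noise).

1.0000 (no arbitrage)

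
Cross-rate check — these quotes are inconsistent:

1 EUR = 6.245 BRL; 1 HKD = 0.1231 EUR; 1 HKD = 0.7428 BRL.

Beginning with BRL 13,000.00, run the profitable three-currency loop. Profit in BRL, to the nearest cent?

Profitable loop is BRL → HKD → EUR → BRL:
BRL 13,000.00 ÷ 0.7428 = HKD 17,501.35
HKD 17,501.35 × 0.1231 = EUR 2,154.42
EUR 2,154.42 × 6.245 = BRL 13,454.33
Profit = BRL 13,454.33 − BRL 13,000.00

Profit: BRL 454.33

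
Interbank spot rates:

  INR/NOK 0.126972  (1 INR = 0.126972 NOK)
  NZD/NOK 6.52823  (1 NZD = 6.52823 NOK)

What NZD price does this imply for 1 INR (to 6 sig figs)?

1 INR × 0.126972 = 0.126972 NOK
0.126972 NOK ÷ 6.52823 = 0.0194497 NZD

INR/NZD = 0.0194497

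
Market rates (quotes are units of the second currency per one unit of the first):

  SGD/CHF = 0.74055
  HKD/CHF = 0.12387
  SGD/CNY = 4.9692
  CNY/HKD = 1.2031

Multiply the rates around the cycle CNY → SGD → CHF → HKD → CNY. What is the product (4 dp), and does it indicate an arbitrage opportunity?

Around CNY → SGD → CHF → HKD → CNY: 1 ÷ 4.9692 × 0.74055 ÷ 0.12387 ÷ 1.2031 = 1.000000
Product ≈ 1 (deviation 0.000%, within rounding noise).

1.0000 (no arbitrage)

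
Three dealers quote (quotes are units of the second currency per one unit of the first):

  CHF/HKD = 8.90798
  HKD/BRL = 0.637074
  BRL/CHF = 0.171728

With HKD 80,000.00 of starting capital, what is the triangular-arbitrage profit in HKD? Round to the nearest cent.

Profitable loop is HKD → CHF → BRL → HKD:
HKD 80,000.00 ÷ 8.90798 = CHF 8,980.71
CHF 8,980.71 ÷ 0.171728 = BRL 52,296.14
BRL 52,296.14 ÷ 0.637074 = HKD 82,088.02
Profit = HKD 82,088.02 − HKD 80,000.00

Profit: HKD 2,088.02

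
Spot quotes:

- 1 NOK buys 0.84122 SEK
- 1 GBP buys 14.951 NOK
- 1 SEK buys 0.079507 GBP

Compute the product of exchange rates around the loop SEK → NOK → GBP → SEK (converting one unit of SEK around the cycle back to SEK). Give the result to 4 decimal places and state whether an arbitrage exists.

1.0000 (no arbitrage)

Around SEK → NOK → GBP → SEK: 1 ÷ 0.84122 ÷ 14.951 ÷ 0.079507 = 1.000034
Product ≈ 1 (deviation 0.003%, within rounding noise).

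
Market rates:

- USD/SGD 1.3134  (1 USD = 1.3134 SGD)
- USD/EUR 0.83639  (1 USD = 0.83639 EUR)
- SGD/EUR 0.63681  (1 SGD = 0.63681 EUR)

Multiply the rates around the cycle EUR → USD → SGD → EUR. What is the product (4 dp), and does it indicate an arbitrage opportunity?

1.0000 (no arbitrage)

Around EUR → USD → SGD → EUR: 1 ÷ 0.83639 × 1.3134 × 0.63681 = 0.999996
Product ≈ 1 (deviation 0.000%, within rounding noise).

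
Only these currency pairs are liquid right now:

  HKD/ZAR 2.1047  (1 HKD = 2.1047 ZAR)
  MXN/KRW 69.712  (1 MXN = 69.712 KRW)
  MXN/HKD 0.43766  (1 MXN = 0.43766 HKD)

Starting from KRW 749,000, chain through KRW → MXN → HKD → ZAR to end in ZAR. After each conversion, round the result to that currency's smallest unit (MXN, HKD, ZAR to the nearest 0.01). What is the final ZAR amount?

ZAR 9,896.95

KRW 749,000 ÷ 69.712 = MXN 10,744.20
MXN 10,744.20 × 0.43766 = HKD 4,702.31
HKD 4,702.31 × 2.1047 = ZAR 9,896.95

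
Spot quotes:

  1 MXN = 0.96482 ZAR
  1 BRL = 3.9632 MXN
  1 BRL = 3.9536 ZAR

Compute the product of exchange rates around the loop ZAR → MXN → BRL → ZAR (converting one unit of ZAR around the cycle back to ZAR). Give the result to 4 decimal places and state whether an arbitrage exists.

Around ZAR → MXN → BRL → ZAR: 1 ÷ 0.96482 ÷ 3.9632 × 3.9536 = 1.033952
Product > 1; profitable direction is ZAR → MXN → BRL → ZAR.

1.0340 (arbitrage exists)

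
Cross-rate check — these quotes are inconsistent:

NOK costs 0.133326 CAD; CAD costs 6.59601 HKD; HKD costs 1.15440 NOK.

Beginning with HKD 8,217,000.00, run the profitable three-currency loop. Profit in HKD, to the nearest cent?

Profitable loop is HKD → NOK → CAD → HKD:
HKD 8,217,000.00 × 1.15440 = NOK 9,485,704.80
NOK 9,485,704.80 × 0.133326 = CAD 1,264,691.08
CAD 1,264,691.08 × 6.59601 = HKD 8,341,915.00
Profit = HKD 8,341,915.00 − HKD 8,217,000.00

Profit: HKD 124,915.00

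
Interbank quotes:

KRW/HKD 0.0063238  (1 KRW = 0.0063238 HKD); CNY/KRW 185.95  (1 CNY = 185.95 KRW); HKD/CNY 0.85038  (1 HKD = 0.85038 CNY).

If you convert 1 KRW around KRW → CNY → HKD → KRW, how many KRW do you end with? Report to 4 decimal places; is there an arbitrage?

1.0000 (no arbitrage)

Around KRW → CNY → HKD → KRW: 1 ÷ 185.95 ÷ 0.85038 ÷ 0.0063238 = 1.000029
Product ≈ 1 (deviation 0.003%, within rounding noise).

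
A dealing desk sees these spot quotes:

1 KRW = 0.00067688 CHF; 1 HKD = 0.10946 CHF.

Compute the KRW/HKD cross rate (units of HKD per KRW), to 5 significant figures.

KRW/HKD = 0.0061838

1 KRW × 0.00067688 = 0.00067688 CHF
0.00067688 CHF ÷ 0.10946 = 0.00618381 HKD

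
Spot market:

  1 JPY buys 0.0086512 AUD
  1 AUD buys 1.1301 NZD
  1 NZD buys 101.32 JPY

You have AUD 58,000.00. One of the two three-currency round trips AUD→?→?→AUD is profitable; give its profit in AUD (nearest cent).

Profitable loop is AUD → JPY → NZD → AUD:
AUD 58,000.00 ÷ 0.0086512 = JPY 6,704,272
JPY 6,704,272 ÷ 101.32 = NZD 66,169.29
NZD 66,169.29 ÷ 1.1301 = AUD 58,551.71
Profit = AUD 58,551.71 − AUD 58,000.00

Profit: AUD 551.71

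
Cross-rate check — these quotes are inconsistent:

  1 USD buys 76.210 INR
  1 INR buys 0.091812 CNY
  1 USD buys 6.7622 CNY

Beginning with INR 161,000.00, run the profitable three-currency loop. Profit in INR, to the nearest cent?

Profitable loop is INR → CNY → USD → INR:
INR 161,000.00 × 0.091812 = CNY 14,781.73
CNY 14,781.73 ÷ 6.7622 = USD 2,185.94
USD 2,185.94 × 76.210 = INR 166,590.13
Profit = INR 166,590.13 − INR 161,000.00

Profit: INR 5,590.13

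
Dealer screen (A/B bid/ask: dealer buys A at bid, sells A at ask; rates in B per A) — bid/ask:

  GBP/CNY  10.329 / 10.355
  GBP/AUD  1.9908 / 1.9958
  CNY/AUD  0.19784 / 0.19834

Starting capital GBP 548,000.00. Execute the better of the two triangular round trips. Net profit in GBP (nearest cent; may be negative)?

Net profit: GBP 13,094.38

Best loop GBP → CNY → AUD → GBP:
GBP 548,000.00 × 10.329 (sell GBP at bid) = CNY 5,660,292.00
CNY 5,660,292.00 × 0.19784 (sell CNY at bid) = AUD 1,119,832.17
AUD 1,119,832.17 ÷ 1.9958 (buy GBP at ask) = GBP 561,094.38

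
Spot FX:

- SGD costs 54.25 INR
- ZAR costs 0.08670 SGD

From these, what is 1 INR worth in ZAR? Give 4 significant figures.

1 INR ÷ 54.25 = 0.0184332 SGD
0.0184332 SGD ÷ 0.08670 = 0.212609 ZAR

INR/ZAR = 0.2126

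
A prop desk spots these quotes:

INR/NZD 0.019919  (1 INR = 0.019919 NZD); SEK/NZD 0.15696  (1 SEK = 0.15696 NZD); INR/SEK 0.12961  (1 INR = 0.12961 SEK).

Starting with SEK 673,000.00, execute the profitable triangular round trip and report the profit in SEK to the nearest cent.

Profit: SEK 14,345.40

Profitable loop is SEK → NZD → INR → SEK:
SEK 673,000.00 × 0.15696 = NZD 105,634.08
NZD 105,634.08 ÷ 0.019919 = INR 5,303,181.89
INR 5,303,181.89 × 0.12961 = SEK 687,345.40
Profit = SEK 687,345.40 − SEK 673,000.00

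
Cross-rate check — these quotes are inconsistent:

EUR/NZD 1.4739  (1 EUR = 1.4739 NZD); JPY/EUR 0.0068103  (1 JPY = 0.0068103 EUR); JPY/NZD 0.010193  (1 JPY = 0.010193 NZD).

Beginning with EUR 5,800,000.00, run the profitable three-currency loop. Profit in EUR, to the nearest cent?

Profitable loop is EUR → JPY → NZD → EUR:
EUR 5,800,000.00 ÷ 0.0068103 = JPY 851,651,175
JPY 851,651,175 × 0.010193 = NZD 8,680,880.43
NZD 8,680,880.43 ÷ 1.4739 = EUR 5,889,735.01
Profit = EUR 5,889,735.01 − EUR 5,800,000.00

Profit: EUR 89,735.01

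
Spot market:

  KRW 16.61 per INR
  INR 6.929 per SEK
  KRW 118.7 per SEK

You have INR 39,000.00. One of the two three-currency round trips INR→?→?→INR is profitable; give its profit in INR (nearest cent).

Profitable loop is INR → SEK → KRW → INR:
INR 39,000.00 ÷ 6.929 = SEK 5,628.52
SEK 5,628.52 × 118.7 = KRW 668,105
KRW 668,105 ÷ 16.61 = INR 40,223.06
Profit = INR 40,223.06 − INR 39,000.00

Profit: INR 1,223.06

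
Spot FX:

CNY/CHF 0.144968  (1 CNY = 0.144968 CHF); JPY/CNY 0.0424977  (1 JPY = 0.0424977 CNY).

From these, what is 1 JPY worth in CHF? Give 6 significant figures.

JPY/CHF = 0.00616081

1 JPY × 0.0424977 = 0.0424977 CNY
0.0424977 CNY × 0.144968 = 0.00616081 CHF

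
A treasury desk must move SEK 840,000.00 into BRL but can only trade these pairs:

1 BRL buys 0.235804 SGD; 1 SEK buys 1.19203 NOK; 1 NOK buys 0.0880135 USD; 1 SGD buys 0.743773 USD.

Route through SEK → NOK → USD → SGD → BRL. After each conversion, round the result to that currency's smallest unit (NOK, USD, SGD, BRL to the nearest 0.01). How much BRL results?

BRL 502,486.30

SEK 840,000.00 × 1.19203 = NOK 1,001,305.20
NOK 1,001,305.20 × 0.0880135 = USD 88,128.38
USD 88,128.38 ÷ 0.743773 = SGD 118,488.28
SGD 118,488.28 ÷ 0.235804 = BRL 502,486.30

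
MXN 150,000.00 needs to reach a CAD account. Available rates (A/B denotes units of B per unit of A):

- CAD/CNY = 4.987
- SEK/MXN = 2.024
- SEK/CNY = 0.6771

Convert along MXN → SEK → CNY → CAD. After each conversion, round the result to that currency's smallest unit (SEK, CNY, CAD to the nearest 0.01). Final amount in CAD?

CAD 10,062.23

MXN 150,000.00 ÷ 2.024 = SEK 74,110.67
SEK 74,110.67 × 0.6771 = CNY 50,180.33
CNY 50,180.33 ÷ 4.987 = CAD 10,062.23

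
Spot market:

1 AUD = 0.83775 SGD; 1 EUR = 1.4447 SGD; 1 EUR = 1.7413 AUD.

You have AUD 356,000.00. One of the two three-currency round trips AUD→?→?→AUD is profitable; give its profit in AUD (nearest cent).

Profitable loop is AUD → SGD → EUR → AUD:
AUD 356,000.00 × 0.83775 = SGD 298,239.00
SGD 298,239.00 ÷ 1.4447 = EUR 206,436.63
EUR 206,436.63 × 1.7413 = AUD 359,468.10
Profit = AUD 359,468.10 − AUD 356,000.00

Profit: AUD 3,468.10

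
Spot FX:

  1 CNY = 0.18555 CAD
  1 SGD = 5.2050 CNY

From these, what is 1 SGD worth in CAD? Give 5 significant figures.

1 SGD × 5.2050 = 5.205 CNY
5.205 CNY × 0.18555 = 0.965788 CAD

SGD/CAD = 0.96579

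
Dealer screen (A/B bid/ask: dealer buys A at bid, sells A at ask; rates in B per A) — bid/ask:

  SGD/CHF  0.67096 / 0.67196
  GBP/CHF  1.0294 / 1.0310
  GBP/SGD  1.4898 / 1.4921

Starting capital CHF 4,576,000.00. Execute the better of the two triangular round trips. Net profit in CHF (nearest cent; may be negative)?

Best loop CHF → SGD → GBP → CHF:
CHF 4,576,000.00 ÷ 0.67196 (buy SGD at ask) = SGD 6,809,929.16
SGD 6,809,929.16 ÷ 1.4921 (buy GBP at ask) = GBP 4,563,989.79
GBP 4,563,989.79 × 1.0294 (sell GBP at bid) = CHF 4,698,171.09

Net profit: CHF 122,171.09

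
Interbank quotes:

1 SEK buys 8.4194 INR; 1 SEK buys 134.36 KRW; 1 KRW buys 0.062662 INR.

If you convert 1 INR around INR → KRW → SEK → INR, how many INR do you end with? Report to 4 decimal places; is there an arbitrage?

1.0000 (no arbitrage)

Around INR → KRW → SEK → INR: 1 ÷ 0.062662 ÷ 134.36 × 8.4194 = 1.000016
Product ≈ 1 (deviation 0.002%, within rounding noise).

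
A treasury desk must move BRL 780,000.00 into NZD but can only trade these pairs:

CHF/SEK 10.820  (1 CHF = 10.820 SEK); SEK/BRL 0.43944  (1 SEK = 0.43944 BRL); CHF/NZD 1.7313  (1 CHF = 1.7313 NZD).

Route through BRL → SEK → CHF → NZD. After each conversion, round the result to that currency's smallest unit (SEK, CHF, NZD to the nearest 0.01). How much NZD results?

BRL 780,000.00 ÷ 0.43944 = SEK 1,774,986.35
SEK 1,774,986.35 ÷ 10.820 = CHF 164,046.80
CHF 164,046.80 × 1.7313 = NZD 284,014.22

NZD 284,014.22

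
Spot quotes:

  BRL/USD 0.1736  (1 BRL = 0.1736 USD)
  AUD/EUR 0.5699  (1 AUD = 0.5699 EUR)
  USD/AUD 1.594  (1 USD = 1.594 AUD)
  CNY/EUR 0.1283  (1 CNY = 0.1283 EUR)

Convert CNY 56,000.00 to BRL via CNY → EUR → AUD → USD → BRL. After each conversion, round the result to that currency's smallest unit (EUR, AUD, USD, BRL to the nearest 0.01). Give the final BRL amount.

CNY 56,000.00 × 0.1283 = EUR 7,184.80
EUR 7,184.80 ÷ 0.5699 = AUD 12,607.12
AUD 12,607.12 ÷ 1.594 = USD 7,909.11
USD 7,909.11 ÷ 0.1736 = BRL 45,559.39

BRL 45,559.39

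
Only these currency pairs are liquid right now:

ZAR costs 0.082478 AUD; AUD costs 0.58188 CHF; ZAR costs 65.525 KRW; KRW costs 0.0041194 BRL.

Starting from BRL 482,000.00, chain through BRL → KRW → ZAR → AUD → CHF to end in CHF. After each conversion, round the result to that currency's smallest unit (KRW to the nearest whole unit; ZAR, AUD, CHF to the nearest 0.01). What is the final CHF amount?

CHF 85,699.36

BRL 482,000.00 ÷ 0.0041194 = KRW 117,007,331
KRW 117,007,331 ÷ 65.525 = ZAR 1,785,689.90
ZAR 1,785,689.90 × 0.082478 = AUD 147,280.13
AUD 147,280.13 × 0.58188 = CHF 85,699.36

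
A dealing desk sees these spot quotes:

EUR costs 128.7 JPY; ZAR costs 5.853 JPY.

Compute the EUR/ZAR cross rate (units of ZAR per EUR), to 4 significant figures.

EUR/ZAR = 21.99

1 EUR × 128.7 = 128.7 JPY
128.7 JPY ÷ 5.853 = 21.9887 ZAR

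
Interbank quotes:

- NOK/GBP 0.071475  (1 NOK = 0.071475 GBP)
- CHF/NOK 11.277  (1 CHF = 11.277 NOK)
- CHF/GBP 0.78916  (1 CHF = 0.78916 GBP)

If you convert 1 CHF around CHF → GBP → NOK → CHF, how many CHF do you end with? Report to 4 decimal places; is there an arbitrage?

Around CHF → GBP → NOK → CHF: 1 × 0.78916 ÷ 0.071475 ÷ 11.277 = 0.979078
Product < 1; profitable direction is CHF → NOK → GBP → CHF.

0.9791 (arbitrage exists)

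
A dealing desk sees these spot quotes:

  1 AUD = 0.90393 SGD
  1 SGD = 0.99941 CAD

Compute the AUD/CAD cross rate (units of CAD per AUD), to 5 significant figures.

AUD/CAD = 0.90340

1 AUD × 0.90393 = 0.90393 SGD
0.90393 SGD × 0.99941 = 0.903397 CAD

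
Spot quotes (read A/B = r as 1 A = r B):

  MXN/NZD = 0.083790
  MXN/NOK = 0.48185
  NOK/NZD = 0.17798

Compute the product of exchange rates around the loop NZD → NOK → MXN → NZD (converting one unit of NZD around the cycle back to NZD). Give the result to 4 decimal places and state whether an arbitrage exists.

Around NZD → NOK → MXN → NZD: 1 ÷ 0.17798 ÷ 0.48185 × 0.083790 = 0.977033
Product < 1; profitable direction is NZD → MXN → NOK → NZD.

0.9770 (arbitrage exists)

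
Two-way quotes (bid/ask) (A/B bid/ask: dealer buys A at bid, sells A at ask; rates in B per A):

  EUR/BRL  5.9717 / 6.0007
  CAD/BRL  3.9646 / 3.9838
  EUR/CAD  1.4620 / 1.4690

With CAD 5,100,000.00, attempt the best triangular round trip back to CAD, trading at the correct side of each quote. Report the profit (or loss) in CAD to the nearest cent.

Best loop CAD → EUR → BRL → CAD:
CAD 5,100,000.00 ÷ 1.4690 (buy EUR at ask) = EUR 3,471,749.49
EUR 3,471,749.49 × 5.9717 (sell EUR at bid) = BRL 20,732,246.43
BRL 20,732,246.43 ÷ 3.9838 (buy CAD at ask) = CAD 5,204,138.37

Net profit: CAD 104,138.37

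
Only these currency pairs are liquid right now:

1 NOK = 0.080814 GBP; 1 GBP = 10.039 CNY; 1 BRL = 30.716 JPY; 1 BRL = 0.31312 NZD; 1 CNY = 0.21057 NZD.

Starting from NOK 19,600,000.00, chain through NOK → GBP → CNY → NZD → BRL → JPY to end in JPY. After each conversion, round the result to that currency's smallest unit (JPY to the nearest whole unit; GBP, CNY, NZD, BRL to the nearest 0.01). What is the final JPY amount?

NOK 19,600,000.00 × 0.080814 = GBP 1,583,954.40
GBP 1,583,954.40 × 10.039 = CNY 15,901,318.22
CNY 15,901,318.22 × 0.21057 = NZD 3,348,340.58
NZD 3,348,340.58 ÷ 0.31312 = BRL 10,693,474.00
BRL 10,693,474.00 × 30.716 = JPY 328,460,747

JPY 328,460,747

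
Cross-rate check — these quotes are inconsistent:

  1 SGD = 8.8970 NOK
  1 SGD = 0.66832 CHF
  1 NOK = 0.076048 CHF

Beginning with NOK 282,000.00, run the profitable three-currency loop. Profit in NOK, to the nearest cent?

Profitable loop is NOK → CHF → SGD → NOK:
NOK 282,000.00 × 0.076048 = CHF 21,445.54
CHF 21,445.54 ÷ 0.66832 = SGD 32,088.72
SGD 32,088.72 × 8.8970 = NOK 285,493.38
Profit = NOK 285,493.38 − NOK 282,000.00

Profit: NOK 3,493.38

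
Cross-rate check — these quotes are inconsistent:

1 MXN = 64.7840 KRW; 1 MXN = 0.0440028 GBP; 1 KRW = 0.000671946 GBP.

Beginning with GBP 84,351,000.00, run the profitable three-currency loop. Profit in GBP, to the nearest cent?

Profitable loop is GBP → KRW → MXN → GBP:
GBP 84,351,000.00 ÷ 0.000671946 = KRW 125,532,408,854
KRW 125,532,408,854 ÷ 64.7840 = MXN 1,937,706,977.87
MXN 1,937,706,977.87 × 0.0440028 = GBP 85,264,532.61
Profit = GBP 85,264,532.61 − GBP 84,351,000.00

Profit: GBP 913,532.61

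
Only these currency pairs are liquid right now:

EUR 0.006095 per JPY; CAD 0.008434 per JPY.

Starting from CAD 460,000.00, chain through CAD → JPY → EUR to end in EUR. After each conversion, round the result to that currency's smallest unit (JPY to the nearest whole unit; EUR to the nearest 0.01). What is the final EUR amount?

EUR 332,428.27

CAD 460,000.00 ÷ 0.008434 = JPY 54,541,143
JPY 54,541,143 × 0.006095 = EUR 332,428.27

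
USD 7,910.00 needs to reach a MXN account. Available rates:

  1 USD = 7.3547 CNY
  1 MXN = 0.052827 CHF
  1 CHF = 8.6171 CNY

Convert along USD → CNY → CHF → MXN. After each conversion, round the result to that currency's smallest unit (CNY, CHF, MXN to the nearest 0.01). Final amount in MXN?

USD 7,910.00 × 7.3547 = CNY 58,175.68
CNY 58,175.68 ÷ 8.6171 = CHF 6,751.19
CHF 6,751.19 ÷ 0.052827 = MXN 127,798.10

MXN 127,798.10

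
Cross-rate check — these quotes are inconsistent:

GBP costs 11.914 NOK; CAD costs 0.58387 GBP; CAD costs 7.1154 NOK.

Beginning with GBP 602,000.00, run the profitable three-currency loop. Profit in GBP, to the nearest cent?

Profit: GBP 13,775.00

Profitable loop is GBP → CAD → NOK → GBP:
GBP 602,000.00 ÷ 0.58387 = CAD 1,031,051.43
CAD 1,031,051.43 × 7.1154 = NOK 7,336,343.36
NOK 7,336,343.36 ÷ 11.914 = GBP 615,775.00
Profit = GBP 615,775.00 − GBP 602,000.00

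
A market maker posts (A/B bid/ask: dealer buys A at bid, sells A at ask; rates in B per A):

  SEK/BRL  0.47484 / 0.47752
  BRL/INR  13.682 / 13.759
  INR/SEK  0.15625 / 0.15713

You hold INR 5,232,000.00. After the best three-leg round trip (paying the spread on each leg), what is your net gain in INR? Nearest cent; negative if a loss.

Net profit: INR 79,102.02

Best loop INR → SEK → BRL → INR:
INR 5,232,000.00 × 0.15625 (sell INR at bid) = SEK 817,500.00
SEK 817,500.00 × 0.47484 (sell SEK at bid) = BRL 388,181.70
BRL 388,181.70 × 13.682 (sell BRL at bid) = INR 5,311,102.02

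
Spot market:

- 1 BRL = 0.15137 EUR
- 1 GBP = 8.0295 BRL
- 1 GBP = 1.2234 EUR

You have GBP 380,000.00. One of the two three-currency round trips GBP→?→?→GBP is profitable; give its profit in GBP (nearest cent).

Profitable loop is GBP → EUR → BRL → GBP:
GBP 380,000.00 × 1.2234 = EUR 464,892.00
EUR 464,892.00 ÷ 0.15137 = BRL 3,071,229.44
BRL 3,071,229.44 ÷ 8.0295 = GBP 382,493.24
Profit = GBP 382,493.24 − GBP 380,000.00

Profit: GBP 2,493.24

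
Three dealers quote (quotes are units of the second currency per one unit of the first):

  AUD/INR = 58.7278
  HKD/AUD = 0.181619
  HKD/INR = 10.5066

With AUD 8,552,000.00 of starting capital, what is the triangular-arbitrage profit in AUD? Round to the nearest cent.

Profit: AUD 129,814.57

Profitable loop is AUD → INR → HKD → AUD:
AUD 8,552,000.00 × 58.7278 = INR 502,240,145.60
INR 502,240,145.60 ÷ 10.5066 = HKD 47,802,347.63
HKD 47,802,347.63 × 0.181619 = AUD 8,681,814.57
Profit = AUD 8,681,814.57 − AUD 8,552,000.00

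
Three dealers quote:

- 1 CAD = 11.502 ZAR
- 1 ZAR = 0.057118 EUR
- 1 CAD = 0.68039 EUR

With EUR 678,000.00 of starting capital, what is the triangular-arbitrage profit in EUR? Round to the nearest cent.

Profitable loop is EUR → ZAR → CAD → EUR:
EUR 678,000.00 ÷ 0.057118 = ZAR 11,870,163.52
ZAR 11,870,163.52 ÷ 11.502 = CAD 1,032,008.65
CAD 1,032,008.65 × 0.68039 = EUR 702,168.37
Profit = EUR 702,168.37 − EUR 678,000.00

Profit: EUR 24,168.37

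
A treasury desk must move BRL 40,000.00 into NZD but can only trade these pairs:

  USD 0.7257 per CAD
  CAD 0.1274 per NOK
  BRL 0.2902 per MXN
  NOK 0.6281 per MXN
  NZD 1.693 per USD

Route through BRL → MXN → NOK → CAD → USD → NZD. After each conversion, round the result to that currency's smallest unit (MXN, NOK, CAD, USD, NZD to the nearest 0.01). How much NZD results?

NZD 13,551.11

BRL 40,000.00 ÷ 0.2902 = MXN 137,835.98
MXN 137,835.98 × 0.6281 = NOK 86,574.78
NOK 86,574.78 × 0.1274 = CAD 11,029.63
CAD 11,029.63 × 0.7257 = USD 8,004.20
USD 8,004.20 × 1.693 = NZD 13,551.11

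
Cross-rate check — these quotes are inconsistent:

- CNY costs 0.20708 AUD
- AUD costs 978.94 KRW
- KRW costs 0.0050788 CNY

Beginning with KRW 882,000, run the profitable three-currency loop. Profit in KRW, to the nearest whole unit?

Profitable loop is KRW → CNY → AUD → KRW:
KRW 882,000 × 0.0050788 = CNY 4,479.50
CNY 4,479.50 × 0.20708 = AUD 927.62
AUD 927.62 × 978.94 = KRW 908,080
Profit = KRW 908,080 − KRW 882,000

Profit: KRW 26,080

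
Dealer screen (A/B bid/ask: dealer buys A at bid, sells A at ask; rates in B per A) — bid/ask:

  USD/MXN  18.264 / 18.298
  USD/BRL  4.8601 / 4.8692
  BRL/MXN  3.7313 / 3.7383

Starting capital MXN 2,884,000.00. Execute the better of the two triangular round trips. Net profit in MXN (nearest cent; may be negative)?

Best loop MXN → BRL → USD → MXN:
MXN 2,884,000.00 ÷ 3.7383 (buy BRL at ask) = BRL 771,473.66
BRL 771,473.66 ÷ 4.8692 (buy USD at ask) = USD 158,439.51
USD 158,439.51 × 18.264 (sell USD at bid) = MXN 2,893,739.22

Net profit: MXN 9,739.22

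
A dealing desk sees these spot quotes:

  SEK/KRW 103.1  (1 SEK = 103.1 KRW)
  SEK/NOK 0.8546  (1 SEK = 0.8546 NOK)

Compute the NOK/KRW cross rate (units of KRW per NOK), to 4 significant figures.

NOK/KRW = 120.6

1 NOK ÷ 0.8546 = 1.17014 SEK
1.17014 SEK × 103.1 = 120.641 KRW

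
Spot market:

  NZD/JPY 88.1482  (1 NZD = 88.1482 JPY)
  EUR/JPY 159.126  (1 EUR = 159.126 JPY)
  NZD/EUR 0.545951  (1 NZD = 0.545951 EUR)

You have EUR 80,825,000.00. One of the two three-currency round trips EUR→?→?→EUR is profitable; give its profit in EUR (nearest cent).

Profitable loop is EUR → NZD → JPY → EUR:
EUR 80,825,000.00 ÷ 0.545951 = NZD 148,044,421.57
NZD 148,044,421.57 × 88.1482 = JPY 13,049,849,281
JPY 13,049,849,281 ÷ 159.126 = EUR 82,009,535.09
Profit = EUR 82,009,535.09 − EUR 80,825,000.00

Profit: EUR 1,184,535.09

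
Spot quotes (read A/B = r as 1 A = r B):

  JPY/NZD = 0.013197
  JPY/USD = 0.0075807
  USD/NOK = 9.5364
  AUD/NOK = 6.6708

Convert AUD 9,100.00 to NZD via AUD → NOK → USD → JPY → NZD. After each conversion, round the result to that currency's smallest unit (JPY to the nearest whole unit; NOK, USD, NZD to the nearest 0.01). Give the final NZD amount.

AUD 9,100.00 × 6.6708 = NOK 60,704.28
NOK 60,704.28 ÷ 9.5364 = USD 6,365.53
USD 6,365.53 ÷ 0.0075807 = JPY 839,702
JPY 839,702 × 0.013197 = NZD 11,081.55

NZD 11,081.55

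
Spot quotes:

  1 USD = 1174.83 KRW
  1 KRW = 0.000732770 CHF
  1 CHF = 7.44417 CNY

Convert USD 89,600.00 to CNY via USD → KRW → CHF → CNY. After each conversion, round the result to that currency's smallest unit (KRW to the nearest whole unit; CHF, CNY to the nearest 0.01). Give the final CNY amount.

USD 89,600.00 × 1174.83 = KRW 105,264,768
KRW 105,264,768 × 0.000732770 = CHF 77,134.86
CHF 77,134.86 × 7.44417 = CNY 574,205.01

CNY 574,205.01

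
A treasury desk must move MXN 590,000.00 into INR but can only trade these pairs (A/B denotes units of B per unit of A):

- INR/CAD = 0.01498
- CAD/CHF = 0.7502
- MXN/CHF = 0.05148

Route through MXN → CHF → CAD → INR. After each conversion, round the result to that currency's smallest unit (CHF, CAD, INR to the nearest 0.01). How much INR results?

MXN 590,000.00 × 0.05148 = CHF 30,373.20
CHF 30,373.20 ÷ 0.7502 = CAD 40,486.80
CAD 40,486.80 ÷ 0.01498 = INR 2,702,723.63

INR 2,702,723.63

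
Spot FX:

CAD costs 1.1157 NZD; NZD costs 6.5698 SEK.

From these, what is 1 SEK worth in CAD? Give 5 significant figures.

SEK/CAD = 0.13643

1 SEK ÷ 6.5698 = 0.152212 NZD
0.152212 NZD ÷ 1.1157 = 0.136427 CAD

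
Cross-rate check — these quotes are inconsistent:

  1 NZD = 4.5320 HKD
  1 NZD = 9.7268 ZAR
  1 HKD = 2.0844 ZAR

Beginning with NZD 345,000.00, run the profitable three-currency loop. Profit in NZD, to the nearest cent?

Profit: NZD 10,236.94

Profitable loop is NZD → ZAR → HKD → NZD:
NZD 345,000.00 × 9.7268 = ZAR 3,355,746.00
ZAR 3,355,746.00 ÷ 2.0844 = HKD 1,609,933.79
HKD 1,609,933.79 ÷ 4.5320 = NZD 355,236.94
Profit = NZD 355,236.94 − NZD 345,000.00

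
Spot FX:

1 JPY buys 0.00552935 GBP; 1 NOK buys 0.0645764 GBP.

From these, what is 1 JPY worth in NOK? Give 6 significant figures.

1 JPY × 0.00552935 = 0.00552935 GBP
0.00552935 GBP ÷ 0.0645764 = 0.0856249 NOK

JPY/NOK = 0.0856249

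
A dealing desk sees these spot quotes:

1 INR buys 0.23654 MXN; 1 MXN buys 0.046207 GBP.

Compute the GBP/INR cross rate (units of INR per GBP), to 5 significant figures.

GBP/INR = 91.493

1 GBP ÷ 0.046207 = 21.6417 MXN
21.6417 MXN ÷ 0.23654 = 91.493 INR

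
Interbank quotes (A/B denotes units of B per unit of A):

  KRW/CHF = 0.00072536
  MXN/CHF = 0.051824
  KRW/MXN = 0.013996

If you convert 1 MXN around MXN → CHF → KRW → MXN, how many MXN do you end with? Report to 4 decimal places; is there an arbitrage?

Around MXN → CHF → KRW → MXN: 1 × 0.051824 ÷ 0.00072536 × 0.013996 = 0.999957
Product ≈ 1 (deviation 0.004%, within rounding noise).

1.0000 (no arbitrage)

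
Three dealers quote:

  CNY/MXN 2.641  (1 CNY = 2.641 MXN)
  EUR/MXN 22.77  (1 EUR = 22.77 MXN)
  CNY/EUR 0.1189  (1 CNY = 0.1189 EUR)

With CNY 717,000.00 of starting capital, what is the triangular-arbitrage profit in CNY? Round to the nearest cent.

Profit: CNY 18,014.05

Profitable loop is CNY → EUR → MXN → CNY:
CNY 717,000.00 × 0.1189 = EUR 85,251.30
EUR 85,251.30 × 22.77 = MXN 1,941,172.10
MXN 1,941,172.10 ÷ 2.641 = CNY 735,014.05
Profit = CNY 735,014.05 − CNY 717,000.00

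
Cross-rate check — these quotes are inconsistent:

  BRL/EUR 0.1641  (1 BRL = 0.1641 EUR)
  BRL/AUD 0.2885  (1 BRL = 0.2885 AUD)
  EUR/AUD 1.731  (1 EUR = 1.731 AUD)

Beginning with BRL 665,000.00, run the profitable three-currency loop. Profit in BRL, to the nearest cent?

Profit: BRL 10,401.18

Profitable loop is BRL → AUD → EUR → BRL:
BRL 665,000.00 × 0.2885 = AUD 191,852.50
AUD 191,852.50 ÷ 1.731 = EUR 110,833.33
EUR 110,833.33 ÷ 0.1641 = BRL 675,401.18
Profit = BRL 675,401.18 − BRL 665,000.00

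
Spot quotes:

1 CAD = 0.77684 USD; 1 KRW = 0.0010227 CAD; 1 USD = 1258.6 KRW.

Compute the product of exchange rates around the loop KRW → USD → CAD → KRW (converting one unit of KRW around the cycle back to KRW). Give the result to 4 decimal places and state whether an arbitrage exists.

1.0001 (no arbitrage)

Around KRW → USD → CAD → KRW: 1 ÷ 1258.6 ÷ 0.77684 ÷ 0.0010227 = 1.000075
Product ≈ 1 (deviation 0.007%, within rounding noise).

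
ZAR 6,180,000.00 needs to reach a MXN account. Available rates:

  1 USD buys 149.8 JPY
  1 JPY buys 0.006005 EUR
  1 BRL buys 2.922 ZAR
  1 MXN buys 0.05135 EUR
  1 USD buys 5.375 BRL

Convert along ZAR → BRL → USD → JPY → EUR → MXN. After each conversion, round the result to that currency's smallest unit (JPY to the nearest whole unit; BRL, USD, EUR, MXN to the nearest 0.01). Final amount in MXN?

MXN 6,893,093.48

ZAR 6,180,000.00 ÷ 2.922 = BRL 2,114,989.73
BRL 2,114,989.73 ÷ 5.375 = USD 393,486.46
USD 393,486.46 × 149.8 = JPY 58,944,272
JPY 58,944,272 × 0.006005 = EUR 353,960.35
EUR 353,960.35 ÷ 0.05135 = MXN 6,893,093.48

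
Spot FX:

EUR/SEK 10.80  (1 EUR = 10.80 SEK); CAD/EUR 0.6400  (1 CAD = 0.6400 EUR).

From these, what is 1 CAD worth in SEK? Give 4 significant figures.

1 CAD × 0.6400 = 0.64 EUR
0.64 EUR × 10.80 = 6.912 SEK

CAD/SEK = 6.912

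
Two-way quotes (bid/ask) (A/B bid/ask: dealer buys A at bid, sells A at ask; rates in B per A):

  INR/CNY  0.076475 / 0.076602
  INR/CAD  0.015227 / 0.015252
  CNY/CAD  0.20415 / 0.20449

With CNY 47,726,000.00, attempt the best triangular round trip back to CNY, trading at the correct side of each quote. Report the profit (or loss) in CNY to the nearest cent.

Net profit: CNY 1,127,660.52

Best loop CNY → CAD → INR → CNY:
CNY 47,726,000.00 × 0.20415 (sell CNY at bid) = CAD 9,743,262.90
CAD 9,743,262.90 ÷ 0.015252 (buy INR at ask) = INR 638,818,705.74
INR 638,818,705.74 × 0.076475 (sell INR at bid) = CNY 48,853,660.52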